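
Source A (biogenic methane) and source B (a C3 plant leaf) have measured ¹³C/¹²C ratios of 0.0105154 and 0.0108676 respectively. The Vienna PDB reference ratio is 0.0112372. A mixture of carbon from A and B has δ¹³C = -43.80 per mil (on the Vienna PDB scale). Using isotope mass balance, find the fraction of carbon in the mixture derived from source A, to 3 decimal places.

0.348

δ_A = (0.0105154/0.0112372 − 1)×1000 = (0.935767 − 1)×1000 = -64.233 per mil
δ_B = (0.0108676/0.0112372 − 1)×1000 = (0.967109 − 1)×1000 = -32.891 per mil
f_A = (δ_mix − δ_B)/(δ_A − δ_B) = (-43.80 − (-32.891))/(-64.233 − (-32.891))
f_A = -10.909 / -31.342 = 0.3481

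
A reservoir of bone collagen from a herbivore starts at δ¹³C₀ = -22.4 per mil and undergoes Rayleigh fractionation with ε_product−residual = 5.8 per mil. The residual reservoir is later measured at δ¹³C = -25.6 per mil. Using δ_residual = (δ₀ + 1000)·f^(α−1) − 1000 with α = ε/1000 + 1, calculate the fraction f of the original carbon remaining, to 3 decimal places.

0.568

α − 1 = ε/1000 = 0.0058
(δ_res + 1000)/(δ₀ + 1000) = (-25.6 + 1000)/(-22.4 + 1000) = 974.4/977.6 = 0.996727
f = 0.996727^(1/0.0058) = exp(ln(0.996727)/0.0058) = exp(-0.00328/0.0058)
f = exp(-0.5653) = 0.5682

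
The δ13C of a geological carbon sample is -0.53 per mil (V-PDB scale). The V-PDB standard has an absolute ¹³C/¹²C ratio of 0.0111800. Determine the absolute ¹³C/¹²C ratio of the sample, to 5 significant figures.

0.011174

R_sample = R_standard × (δ13C/1000 + 1)
R_sample = 0.0111800 × (-0.53/1000 + 1) = 0.0111800 × 0.999470
R_sample = 0.0111741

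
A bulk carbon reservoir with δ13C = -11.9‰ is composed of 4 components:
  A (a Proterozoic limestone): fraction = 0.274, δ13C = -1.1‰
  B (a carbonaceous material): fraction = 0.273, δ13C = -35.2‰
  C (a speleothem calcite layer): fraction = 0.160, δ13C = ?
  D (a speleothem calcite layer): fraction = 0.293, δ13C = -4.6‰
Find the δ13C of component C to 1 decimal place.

-4.0‰

Isotope mass balance: δ_bulk = Σ fᵢ·δᵢ.
-11.9 = 0.274×(-1.1) + 0.273×(-35.2) + 0.160×δ_C + 0.293×(-4.6)
0.160·δ_C = -11.9 − (-11.259) = -0.641
δ_C = -0.641 / 0.160 = -4.01‰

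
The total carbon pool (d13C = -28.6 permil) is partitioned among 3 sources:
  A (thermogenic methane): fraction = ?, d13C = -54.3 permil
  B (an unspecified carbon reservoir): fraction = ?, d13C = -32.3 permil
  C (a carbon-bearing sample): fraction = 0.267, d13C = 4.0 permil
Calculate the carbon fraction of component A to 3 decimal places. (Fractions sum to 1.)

0.272

Let f_A and f_B be the unknown fractions; fractions sum to 1 so f_A + f_B = 0.733.
Mass balance: Σ fᵢ·δᵢ = δ_bulk ⇒ f_A·(-54.3) + f_B·(-32.3) = -28.6 − (1.068) = -29.668
Substitute f_B = 0.733 − f_A:
f_A·(-54.3 − -32.3) = -29.668 − 0.733×(-32.3) = -5.992
f_A = -5.992 / -22.0 = 0.2724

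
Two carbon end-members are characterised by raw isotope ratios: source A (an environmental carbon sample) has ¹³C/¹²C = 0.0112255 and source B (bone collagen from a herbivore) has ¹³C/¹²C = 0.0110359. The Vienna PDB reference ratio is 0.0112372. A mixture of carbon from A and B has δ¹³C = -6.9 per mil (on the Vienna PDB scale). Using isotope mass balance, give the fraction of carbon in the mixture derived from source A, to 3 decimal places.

0.653

δ_A = (0.0112255/0.0112372 − 1)×1000 = (0.998959 − 1)×1000 = -1.041 per mil
δ_B = (0.0110359/0.0112372 − 1)×1000 = (0.982086 − 1)×1000 = -17.914 per mil
f_A = (δ_mix − δ_B)/(δ_A − δ_B) = (-6.9 − (-17.914))/(-1.041 − (-17.914))
f_A = 11.014 / 16.873 = 0.6528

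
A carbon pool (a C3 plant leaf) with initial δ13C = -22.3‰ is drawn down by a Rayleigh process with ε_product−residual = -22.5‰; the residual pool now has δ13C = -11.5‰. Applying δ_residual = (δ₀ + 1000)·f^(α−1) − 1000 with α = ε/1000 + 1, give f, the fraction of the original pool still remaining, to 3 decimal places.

α − 1 = ε/1000 = -0.0225
(δ_res + 1000)/(δ₀ + 1000) = (-11.5 + 1000)/(-22.3 + 1000) = 988.5/977.7 = 1.011046
f = 1.011046^(1/-0.0225) = exp(ln(1.011046)/-0.0225) = exp(0.01099/-0.0225)
f = exp(-0.4883) = 0.6137

0.614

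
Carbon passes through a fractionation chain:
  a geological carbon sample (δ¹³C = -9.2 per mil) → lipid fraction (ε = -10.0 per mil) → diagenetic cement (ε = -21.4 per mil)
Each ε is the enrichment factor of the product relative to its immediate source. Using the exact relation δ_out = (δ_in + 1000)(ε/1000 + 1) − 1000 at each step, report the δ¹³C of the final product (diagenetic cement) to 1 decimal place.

step 1: δ = (-9.20 + 1000)·(-10.0/1000 + 1) − 1000 = -19.11 per mil
step 2: δ = (-19.11 + 1000)·(-21.4/1000 + 1) − 1000 = -40.10 per mil

-40.1 per mil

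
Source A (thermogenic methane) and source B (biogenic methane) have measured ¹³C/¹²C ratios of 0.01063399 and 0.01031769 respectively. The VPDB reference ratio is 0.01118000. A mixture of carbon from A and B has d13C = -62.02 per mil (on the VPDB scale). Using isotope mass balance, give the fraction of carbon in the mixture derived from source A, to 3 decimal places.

δ_A = (0.01063399/0.01118000 − 1)×1000 = (0.951162 − 1)×1000 = -48.838 per mil
δ_B = (0.01031769/0.01118000 − 1)×1000 = (0.922870 − 1)×1000 = -77.130 per mil
f_A = (δ_mix − δ_B)/(δ_A − δ_B) = (-62.02 − (-77.130))/(-48.838 − (-77.130))
f_A = 15.110 / 28.292 = 0.5341

0.534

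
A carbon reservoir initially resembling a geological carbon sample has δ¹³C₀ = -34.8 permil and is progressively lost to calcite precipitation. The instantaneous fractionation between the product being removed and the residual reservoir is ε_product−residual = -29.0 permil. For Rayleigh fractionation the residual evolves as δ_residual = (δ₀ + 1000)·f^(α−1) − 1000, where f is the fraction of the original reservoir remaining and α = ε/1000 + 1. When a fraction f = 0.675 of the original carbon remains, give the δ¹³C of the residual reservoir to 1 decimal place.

Rayleigh residual: δ_res = (δ₀ + 1000)·f^(α−1) − 1000
α = ε/1000 + 1 = 0.97100, so α − 1 = -0.02900
f^(α−1) = 0.675^(-0.02900) = 1.011463
δ_res = (-34.8 + 1000) × 1.011463 − 1000 = 976.265 − 1000 = -23.74 permil

-23.7 permil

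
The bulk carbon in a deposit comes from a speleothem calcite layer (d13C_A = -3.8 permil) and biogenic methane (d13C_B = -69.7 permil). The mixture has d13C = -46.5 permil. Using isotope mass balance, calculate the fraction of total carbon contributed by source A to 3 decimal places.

δ_mix = f_A·δ_A + (1 − f_A)·δ_B  ⇒  f_A = (δ_mix − δ_B)/(δ_A − δ_B)
f_A = (-46.5 − (-69.7)) / (-3.8 − (-69.7))
f_A = 23.2 / 65.9 = 0.3520

0.352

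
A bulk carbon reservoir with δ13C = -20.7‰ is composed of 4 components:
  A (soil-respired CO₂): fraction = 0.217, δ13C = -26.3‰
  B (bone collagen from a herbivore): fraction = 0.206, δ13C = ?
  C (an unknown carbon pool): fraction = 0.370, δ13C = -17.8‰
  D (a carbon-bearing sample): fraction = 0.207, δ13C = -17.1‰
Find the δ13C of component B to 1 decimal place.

-23.6‰

Isotope mass balance: δ_bulk = Σ fᵢ·δᵢ.
-20.7 = 0.217×(-26.3) + 0.206×δ_B + 0.370×(-17.8) + 0.207×(-17.1)
0.206·δ_B = -20.7 − (-15.833) = -4.867
δ_B = -4.867 / 0.206 = -23.63‰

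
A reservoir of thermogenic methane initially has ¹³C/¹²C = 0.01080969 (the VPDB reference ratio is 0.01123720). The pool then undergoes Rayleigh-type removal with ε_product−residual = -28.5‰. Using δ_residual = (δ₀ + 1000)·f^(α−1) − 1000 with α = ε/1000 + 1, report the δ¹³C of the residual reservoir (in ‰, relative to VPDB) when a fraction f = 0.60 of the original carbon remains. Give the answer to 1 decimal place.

-23.9‰

δ₀ = (0.01080969/0.01123720 − 1)×1000 = (0.961956 − 1)×1000 = -38.044‰
α − 1 = ε/1000 = -0.0285
f^(α−1) = 0.60^(-0.0285) = 1.014665
δ_res = (-38.044 + 1000) × 1.014665 − 1000 = 976.063 − 1000 = -23.94‰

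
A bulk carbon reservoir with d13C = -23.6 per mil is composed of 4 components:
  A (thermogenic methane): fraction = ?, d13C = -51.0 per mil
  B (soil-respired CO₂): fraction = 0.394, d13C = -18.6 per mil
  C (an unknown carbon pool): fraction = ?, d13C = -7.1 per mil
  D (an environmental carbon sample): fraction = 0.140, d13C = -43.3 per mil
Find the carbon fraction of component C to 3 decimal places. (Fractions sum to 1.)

Let f_C and f_A be the unknown fractions; fractions sum to 1 so f_C + f_A = 0.466.
Mass balance: Σ fᵢ·δᵢ = δ_bulk ⇒ f_C·(-7.1) + f_A·(-51.0) = -23.6 − (-13.390) = -10.210
Substitute f_A = 0.466 − f_C:
f_C·(-7.1 − -51.0) = -10.210 − 0.466×(-51.0) = 13.556
f_C = 13.556 / 43.9 = 0.3088

0.309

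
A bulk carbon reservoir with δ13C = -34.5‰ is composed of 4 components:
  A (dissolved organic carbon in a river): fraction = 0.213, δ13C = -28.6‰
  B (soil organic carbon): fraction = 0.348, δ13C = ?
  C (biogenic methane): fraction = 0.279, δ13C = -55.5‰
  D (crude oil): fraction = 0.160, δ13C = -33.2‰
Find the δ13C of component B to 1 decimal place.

Isotope mass balance: δ_bulk = Σ fᵢ·δᵢ.
-34.5 = 0.213×(-28.6) + 0.348×δ_B + 0.279×(-55.5) + 0.160×(-33.2)
0.348·δ_B = -34.5 − (-26.888) = -7.612
δ_B = -7.612 / 0.348 = -21.87‰

-21.9‰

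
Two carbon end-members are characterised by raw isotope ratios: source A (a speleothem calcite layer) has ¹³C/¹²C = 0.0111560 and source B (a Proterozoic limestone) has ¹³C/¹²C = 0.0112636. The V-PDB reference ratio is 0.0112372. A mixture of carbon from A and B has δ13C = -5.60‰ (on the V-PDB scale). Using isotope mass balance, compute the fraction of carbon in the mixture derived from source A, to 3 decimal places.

δ_A = (0.0111560/0.0112372 − 1)×1000 = (0.992774 − 1)×1000 = -7.226‰
δ_B = (0.0112636/0.0112372 − 1)×1000 = (1.002349 − 1)×1000 = 2.349‰
f_A = (δ_mix − δ_B)/(δ_A − δ_B) = (-5.60 − (2.349))/(-7.226 − (2.349))
f_A = -7.949 / -9.575 = 0.8302

0.830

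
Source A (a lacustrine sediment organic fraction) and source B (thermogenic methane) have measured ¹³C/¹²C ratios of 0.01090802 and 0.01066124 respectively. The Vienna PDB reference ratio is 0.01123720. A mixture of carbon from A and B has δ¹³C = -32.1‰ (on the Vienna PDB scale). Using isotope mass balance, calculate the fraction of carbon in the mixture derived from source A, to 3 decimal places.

0.872

δ_A = (0.01090802/0.01123720 − 1)×1000 = (0.970706 − 1)×1000 = -29.294‰
δ_B = (0.01066124/0.01123720 − 1)×1000 = (0.948745 − 1)×1000 = -51.255‰
f_A = (δ_mix − δ_B)/(δ_A − δ_B) = (-32.1 − (-51.255))/(-29.294 − (-51.255))
f_A = 19.155 / 21.961 = 0.8722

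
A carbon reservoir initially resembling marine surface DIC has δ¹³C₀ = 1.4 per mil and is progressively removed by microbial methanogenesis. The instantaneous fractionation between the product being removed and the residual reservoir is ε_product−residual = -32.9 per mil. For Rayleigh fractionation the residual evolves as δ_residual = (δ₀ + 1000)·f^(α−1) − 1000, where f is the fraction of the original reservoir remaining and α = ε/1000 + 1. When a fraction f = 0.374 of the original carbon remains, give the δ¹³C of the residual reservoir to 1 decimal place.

34.3 per mil

Rayleigh residual: δ_res = (δ₀ + 1000)·f^(α−1) − 1000
α = ε/1000 + 1 = 0.96710, so α − 1 = -0.03290
f^(α−1) = 0.374^(-0.03290) = 1.032886
δ_res = (1.4 + 1000) × 1.032886 − 1000 = 1034.332 − 1000 = 34.33 per mil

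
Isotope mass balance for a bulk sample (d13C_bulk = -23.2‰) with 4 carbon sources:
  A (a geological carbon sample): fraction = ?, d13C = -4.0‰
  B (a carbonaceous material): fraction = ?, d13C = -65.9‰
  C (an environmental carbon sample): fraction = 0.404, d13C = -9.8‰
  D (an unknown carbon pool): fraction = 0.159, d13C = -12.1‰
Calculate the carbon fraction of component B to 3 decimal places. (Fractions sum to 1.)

Let f_B and f_A be the unknown fractions; fractions sum to 1 so f_B + f_A = 0.437.
Mass balance: Σ fᵢ·δᵢ = δ_bulk ⇒ f_B·(-65.9) + f_A·(-4.0) = -23.2 − (-5.883) = -17.317
Substitute f_A = 0.437 − f_B:
f_B·(-65.9 − -4.0) = -17.317 − 0.437×(-4.0) = -15.569
f_B = -15.569 / -61.9 = 0.2515

0.252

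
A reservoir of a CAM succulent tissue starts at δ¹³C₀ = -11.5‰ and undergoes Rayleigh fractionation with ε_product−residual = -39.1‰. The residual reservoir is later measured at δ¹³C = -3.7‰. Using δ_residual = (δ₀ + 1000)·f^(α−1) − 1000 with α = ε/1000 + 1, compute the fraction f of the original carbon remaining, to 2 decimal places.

α − 1 = ε/1000 = -0.0391
(δ_res + 1000)/(δ₀ + 1000) = (-3.7 + 1000)/(-11.5 + 1000) = 996.3/988.5 = 1.007891
f = 1.007891^(1/-0.0391) = exp(ln(1.007891)/-0.0391) = exp(0.00786/-0.0391)
f = exp(-0.2010) = 0.8179

0.82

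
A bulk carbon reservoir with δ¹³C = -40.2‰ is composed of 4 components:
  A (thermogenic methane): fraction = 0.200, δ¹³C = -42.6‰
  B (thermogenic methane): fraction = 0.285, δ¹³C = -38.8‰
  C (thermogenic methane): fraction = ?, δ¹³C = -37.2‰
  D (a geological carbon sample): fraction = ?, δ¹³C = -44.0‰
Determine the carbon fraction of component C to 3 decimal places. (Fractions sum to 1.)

Let f_C and f_D be the unknown fractions; fractions sum to 1 so f_C + f_D = 0.515.
Mass balance: Σ fᵢ·δᵢ = δ_bulk ⇒ f_C·(-37.2) + f_D·(-44.0) = -40.2 − (-19.578) = -20.622
Substitute f_D = 0.515 − f_C:
f_C·(-37.2 − -44.0) = -20.622 − 0.515×(-44.0) = 2.038
f_C = 2.038 / 6.8 = 0.2997

0.300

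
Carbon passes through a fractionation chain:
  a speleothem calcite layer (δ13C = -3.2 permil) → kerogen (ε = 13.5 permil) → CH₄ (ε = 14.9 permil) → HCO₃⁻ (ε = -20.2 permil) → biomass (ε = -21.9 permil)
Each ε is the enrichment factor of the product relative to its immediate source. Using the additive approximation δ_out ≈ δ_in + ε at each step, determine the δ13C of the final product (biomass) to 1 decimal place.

-16.9 permil

step 1: δ ≈ -3.2 + (13.5) = 10.3 permil
step 2: δ ≈ 10.3 + (14.9) = 25.2 permil
step 3: δ ≈ 25.2 + (-20.2) = 5.0 permil
step 4: δ ≈ 5.0 + (-21.9) = -16.9 permil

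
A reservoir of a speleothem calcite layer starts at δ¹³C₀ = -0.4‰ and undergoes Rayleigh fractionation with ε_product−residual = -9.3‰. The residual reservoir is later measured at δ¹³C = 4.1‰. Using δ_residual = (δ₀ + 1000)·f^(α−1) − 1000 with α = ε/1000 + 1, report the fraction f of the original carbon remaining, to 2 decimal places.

α − 1 = ε/1000 = -0.0093
(δ_res + 1000)/(δ₀ + 1000) = (4.1 + 1000)/(-0.4 + 1000) = 1004.1/999.6 = 1.004502
f = 1.004502^(1/-0.0093) = exp(ln(1.004502)/-0.0093) = exp(0.00449/-0.0093)
f = exp(-0.4830) = 0.6169

0.62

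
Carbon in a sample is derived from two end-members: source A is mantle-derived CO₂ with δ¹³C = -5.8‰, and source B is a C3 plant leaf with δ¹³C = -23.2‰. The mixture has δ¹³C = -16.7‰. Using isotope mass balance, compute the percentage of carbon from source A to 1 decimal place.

δ_mix = f_A·δ_A + (1 − f_A)·δ_B  ⇒  f_A = (δ_mix − δ_B)/(δ_A − δ_B)
f_A = (-16.7 − (-23.2)) / (-5.8 − (-23.2))
f_A = 6.5 / 17.4 = 0.3736

37.4%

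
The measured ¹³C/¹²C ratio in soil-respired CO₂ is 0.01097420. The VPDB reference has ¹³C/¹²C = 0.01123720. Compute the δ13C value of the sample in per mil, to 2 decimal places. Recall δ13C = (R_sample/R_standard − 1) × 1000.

δ13C = (R_sample / R_standard − 1) × 1000
R_sample / R_standard = 0.01097420 / 0.01123720 = 0.976596
δ13C = (0.976596 − 1) × 1000 = -23.404 per mil

-23.40 per mil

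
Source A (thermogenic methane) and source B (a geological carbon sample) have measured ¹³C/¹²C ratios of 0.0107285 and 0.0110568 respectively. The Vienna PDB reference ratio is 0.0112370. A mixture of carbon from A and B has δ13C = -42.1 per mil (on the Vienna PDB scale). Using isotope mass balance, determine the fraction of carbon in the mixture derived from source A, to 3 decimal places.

δ_A = (0.0107285/0.0112370 − 1)×1000 = (0.954748 − 1)×1000 = -45.252 per mil
δ_B = (0.0110568/0.0112370 − 1)×1000 = (0.983964 − 1)×1000 = -16.036 per mil
f_A = (δ_mix − δ_B)/(δ_A − δ_B) = (-42.1 − (-16.036))/(-45.252 − (-16.036))
f_A = -26.064 / -29.216 = 0.8921

0.892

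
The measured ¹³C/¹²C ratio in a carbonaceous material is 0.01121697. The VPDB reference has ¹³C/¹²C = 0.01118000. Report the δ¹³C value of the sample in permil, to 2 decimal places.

δ¹³C = (R_sample / R_standard − 1) × 1000
R_sample / R_standard = 0.01121697 / 0.01118000 = 1.003307
δ¹³C = (1.003307 − 1) × 1000 = 3.307 permil

3.31 permil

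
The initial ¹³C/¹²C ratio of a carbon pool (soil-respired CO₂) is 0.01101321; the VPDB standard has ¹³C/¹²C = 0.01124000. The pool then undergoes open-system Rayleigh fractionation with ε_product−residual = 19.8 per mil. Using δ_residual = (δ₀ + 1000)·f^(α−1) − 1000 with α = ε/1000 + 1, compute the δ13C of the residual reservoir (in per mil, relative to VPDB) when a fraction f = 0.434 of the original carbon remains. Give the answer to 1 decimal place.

-36.2 per mil

δ₀ = (0.01101321/0.01124000 − 1)×1000 = (0.979823 − 1)×1000 = -20.177 per mil
α − 1 = ε/1000 = 0.0198
f^(α−1) = 0.434^(0.0198) = 0.983609
δ_res = (-20.177 + 1000) × 0.983609 − 1000 = 963.762 − 1000 = -36.24 per mil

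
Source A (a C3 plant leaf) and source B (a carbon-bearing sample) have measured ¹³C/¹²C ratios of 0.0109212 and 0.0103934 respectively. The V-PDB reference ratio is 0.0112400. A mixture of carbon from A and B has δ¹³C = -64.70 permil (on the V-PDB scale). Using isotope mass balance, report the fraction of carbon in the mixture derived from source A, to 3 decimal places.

0.226

δ_A = (0.0109212/0.0112400 − 1)×1000 = (0.971637 − 1)×1000 = -28.363 permil
δ_B = (0.0103934/0.0112400 − 1)×1000 = (0.924680 − 1)×1000 = -75.320 permil
f_A = (δ_mix − δ_B)/(δ_A − δ_B) = (-64.70 − (-75.320))/(-28.363 − (-75.320))
f_A = 10.620 / 46.957 = 0.2262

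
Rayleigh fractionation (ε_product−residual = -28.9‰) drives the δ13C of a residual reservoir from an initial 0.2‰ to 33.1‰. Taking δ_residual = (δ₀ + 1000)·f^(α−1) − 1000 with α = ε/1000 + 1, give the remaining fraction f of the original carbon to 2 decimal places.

0.33

α − 1 = ε/1000 = -0.0289
(δ_res + 1000)/(δ₀ + 1000) = (33.1 + 1000)/(0.2 + 1000) = 1033.1/1000.2 = 1.032893
f = 1.032893^(1/-0.0289) = exp(ln(1.032893)/-0.0289) = exp(0.03236/-0.0289)
f = exp(-1.1199) = 0.3263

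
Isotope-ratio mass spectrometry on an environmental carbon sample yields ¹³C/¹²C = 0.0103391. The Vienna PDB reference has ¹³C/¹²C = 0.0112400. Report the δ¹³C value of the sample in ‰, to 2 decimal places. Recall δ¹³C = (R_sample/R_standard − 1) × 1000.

δ¹³C = (R_sample / R_standard − 1) × 1000
R_sample / R_standard = 0.0103391 / 0.0112400 = 0.919849
δ¹³C = (0.919849 − 1) × 1000 = -80.151‰

-80.15‰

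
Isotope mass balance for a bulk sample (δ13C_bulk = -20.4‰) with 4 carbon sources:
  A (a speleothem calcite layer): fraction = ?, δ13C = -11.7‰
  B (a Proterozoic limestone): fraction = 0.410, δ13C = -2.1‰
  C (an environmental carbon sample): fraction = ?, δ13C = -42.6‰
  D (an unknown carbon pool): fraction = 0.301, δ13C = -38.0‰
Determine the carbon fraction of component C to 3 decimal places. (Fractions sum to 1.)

Let f_C and f_A be the unknown fractions; fractions sum to 1 so f_C + f_A = 0.289.
Mass balance: Σ fᵢ·δᵢ = δ_bulk ⇒ f_C·(-42.6) + f_A·(-11.7) = -20.4 − (-12.299) = -8.101
Substitute f_A = 0.289 − f_C:
f_C·(-42.6 − -11.7) = -8.101 − 0.289×(-11.7) = -4.720
f_C = -4.720 / -30.9 = 0.1527

0.153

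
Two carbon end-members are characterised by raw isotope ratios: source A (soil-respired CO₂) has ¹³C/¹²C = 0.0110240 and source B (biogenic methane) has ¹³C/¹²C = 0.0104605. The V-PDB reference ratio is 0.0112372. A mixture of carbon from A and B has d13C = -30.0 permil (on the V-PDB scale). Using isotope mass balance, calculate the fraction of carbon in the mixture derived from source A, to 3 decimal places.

0.780

δ_A = (0.0110240/0.0112372 − 1)×1000 = (0.981027 − 1)×1000 = -18.973 permil
δ_B = (0.0104605/0.0112372 − 1)×1000 = (0.930881 − 1)×1000 = -69.119 permil
f_A = (δ_mix − δ_B)/(δ_A − δ_B) = (-30.0 − (-69.119))/(-18.973 − (-69.119))
f_A = 39.119 / 50.146 = 0.7801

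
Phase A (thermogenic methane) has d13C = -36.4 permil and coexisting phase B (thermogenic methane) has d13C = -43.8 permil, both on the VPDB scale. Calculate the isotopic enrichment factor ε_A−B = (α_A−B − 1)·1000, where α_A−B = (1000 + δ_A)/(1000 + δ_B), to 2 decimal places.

7.74 permil

α_A−B = (1000 + -36.4) / (1000 + -43.8) = 963.6 / 956.2 = 1.007739
ε_A−B = (1.007739 − 1) × 1000 = 7.739 permil
(The approximation ε ≈ δ_A − δ_B would give 7.4 permil.)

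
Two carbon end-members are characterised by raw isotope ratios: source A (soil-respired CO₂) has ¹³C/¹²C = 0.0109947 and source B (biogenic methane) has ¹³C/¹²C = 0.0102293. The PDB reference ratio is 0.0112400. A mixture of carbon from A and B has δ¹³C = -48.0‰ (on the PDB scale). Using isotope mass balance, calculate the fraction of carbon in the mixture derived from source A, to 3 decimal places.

δ_A = (0.0109947/0.0112400 − 1)×1000 = (0.978176 − 1)×1000 = -21.824‰
δ_B = (0.0102293/0.0112400 − 1)×1000 = (0.910080 − 1)×1000 = -89.920‰
f_A = (δ_mix − δ_B)/(δ_A − δ_B) = (-48.0 − (-89.920))/(-21.824 − (-89.920))
f_A = 41.920 / 68.096 = 0.6156

0.616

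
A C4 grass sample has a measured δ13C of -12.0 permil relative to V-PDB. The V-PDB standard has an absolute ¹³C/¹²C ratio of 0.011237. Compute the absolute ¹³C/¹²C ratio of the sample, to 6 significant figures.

R_sample = R_standard × (δ13C/1000 + 1)
R_sample = 0.011237 × (-12.0/1000 + 1) = 0.011237 × 0.988000
R_sample = 0.0111022

0.0111022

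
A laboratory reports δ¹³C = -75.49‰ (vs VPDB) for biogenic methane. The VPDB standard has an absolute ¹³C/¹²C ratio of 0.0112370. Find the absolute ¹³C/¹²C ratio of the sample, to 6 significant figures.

0.0103887

R_sample = R_standard × (δ¹³C/1000 + 1)
R_sample = 0.0112370 × (-75.49/1000 + 1) = 0.0112370 × 0.924510
R_sample = 0.0103887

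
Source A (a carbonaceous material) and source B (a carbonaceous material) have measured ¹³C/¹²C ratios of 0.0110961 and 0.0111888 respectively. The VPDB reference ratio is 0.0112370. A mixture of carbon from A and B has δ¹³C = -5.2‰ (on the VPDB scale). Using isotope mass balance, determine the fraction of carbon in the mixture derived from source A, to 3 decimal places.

δ_A = (0.0110961/0.0112370 − 1)×1000 = (0.987461 − 1)×1000 = -12.539‰
δ_B = (0.0111888/0.0112370 − 1)×1000 = (0.995711 − 1)×1000 = -4.289‰
f_A = (δ_mix − δ_B)/(δ_A − δ_B) = (-5.2 − (-4.289))/(-12.539 − (-4.289))
f_A = -0.911 / -8.250 = 0.1104

0.110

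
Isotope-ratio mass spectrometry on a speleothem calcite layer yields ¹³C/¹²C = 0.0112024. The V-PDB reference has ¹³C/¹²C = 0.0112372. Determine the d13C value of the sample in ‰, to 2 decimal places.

d13C = (R_sample / R_standard − 1) × 1000
R_sample / R_standard = 0.0112024 / 0.0112372 = 0.996903
d13C = (0.996903 − 1) × 1000 = -3.097‰

-3.10‰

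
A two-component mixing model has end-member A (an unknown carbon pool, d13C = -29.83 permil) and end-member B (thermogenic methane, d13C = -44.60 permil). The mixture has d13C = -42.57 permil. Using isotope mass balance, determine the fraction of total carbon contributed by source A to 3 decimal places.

δ_mix = f_A·δ_A + (1 − f_A)·δ_B  ⇒  f_A = (δ_mix − δ_B)/(δ_A − δ_B)
f_A = (-42.57 − (-44.60)) / (-29.83 − (-44.60))
f_A = 2.03 / 14.77 = 0.1374

0.137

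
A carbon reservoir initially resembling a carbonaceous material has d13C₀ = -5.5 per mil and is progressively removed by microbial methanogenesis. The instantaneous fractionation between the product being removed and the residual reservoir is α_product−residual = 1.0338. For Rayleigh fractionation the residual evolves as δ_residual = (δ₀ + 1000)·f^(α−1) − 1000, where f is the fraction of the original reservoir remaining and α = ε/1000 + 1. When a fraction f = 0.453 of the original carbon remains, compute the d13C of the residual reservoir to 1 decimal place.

-31.8 per mil

Rayleigh residual: δ_res = (δ₀ + 1000)·f^(α−1) − 1000
α − 1 = 0.03380
f^(α−1) = 0.453^(0.03380) = 0.973590
δ_res = (-5.5 + 1000) × 0.973590 − 1000 = 968.235 − 1000 = -31.76 per mil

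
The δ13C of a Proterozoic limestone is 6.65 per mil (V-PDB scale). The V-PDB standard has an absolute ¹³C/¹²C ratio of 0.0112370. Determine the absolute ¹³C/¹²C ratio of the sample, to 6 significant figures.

0.0113117

R_sample = R_standard × (δ13C/1000 + 1)
R_sample = 0.0112370 × (6.65/1000 + 1) = 0.0112370 × 1.006650
R_sample = 0.0113117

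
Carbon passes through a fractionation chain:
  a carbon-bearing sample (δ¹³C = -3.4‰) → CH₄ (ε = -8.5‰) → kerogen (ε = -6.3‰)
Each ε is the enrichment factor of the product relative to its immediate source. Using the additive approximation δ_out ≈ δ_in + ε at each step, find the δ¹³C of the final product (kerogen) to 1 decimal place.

step 1: δ ≈ -3.4 + (-8.5) = -11.9‰
step 2: δ ≈ -11.9 + (-6.3) = -18.2‰

-18.2‰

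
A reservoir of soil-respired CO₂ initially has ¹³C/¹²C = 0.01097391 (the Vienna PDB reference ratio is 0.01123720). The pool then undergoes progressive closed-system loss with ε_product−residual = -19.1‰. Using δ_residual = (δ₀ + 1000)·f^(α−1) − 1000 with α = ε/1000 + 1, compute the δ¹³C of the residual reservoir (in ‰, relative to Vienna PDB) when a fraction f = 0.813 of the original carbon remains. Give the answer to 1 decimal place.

δ₀ = (0.01097391/0.01123720 − 1)×1000 = (0.976570 − 1)×1000 = -23.430‰
α − 1 = ε/1000 = -0.0191
f^(α−1) = 0.813^(-0.0191) = 1.003962
δ_res = (-23.430 + 1000) × 1.003962 − 1000 = 980.439 − 1000 = -19.56‰

-19.6‰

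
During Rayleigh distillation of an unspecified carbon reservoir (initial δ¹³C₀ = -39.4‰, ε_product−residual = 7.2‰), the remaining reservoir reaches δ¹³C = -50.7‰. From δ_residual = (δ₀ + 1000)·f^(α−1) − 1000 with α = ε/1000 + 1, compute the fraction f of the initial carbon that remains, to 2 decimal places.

α − 1 = ε/1000 = 0.0072
(δ_res + 1000)/(δ₀ + 1000) = (-50.7 + 1000)/(-39.4 + 1000) = 949.3/960.6 = 0.988237
f = 0.988237^(1/0.0072) = exp(ln(0.988237)/0.0072) = exp(-0.01183/0.0072)
f = exp(-1.6435) = 0.1933

0.19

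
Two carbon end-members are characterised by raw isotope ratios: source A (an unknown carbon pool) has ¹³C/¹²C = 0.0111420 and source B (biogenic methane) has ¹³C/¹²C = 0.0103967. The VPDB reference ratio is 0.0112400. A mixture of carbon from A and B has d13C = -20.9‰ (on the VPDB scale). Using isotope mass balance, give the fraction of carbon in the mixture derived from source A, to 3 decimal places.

0.816

δ_A = (0.0111420/0.0112400 − 1)×1000 = (0.991281 − 1)×1000 = -8.719‰
δ_B = (0.0103967/0.0112400 − 1)×1000 = (0.924973 − 1)×1000 = -75.027‰
f_A = (δ_mix − δ_B)/(δ_A − δ_B) = (-20.9 − (-75.027))/(-8.719 − (-75.027))
f_A = 54.127 / 66.308 = 0.8163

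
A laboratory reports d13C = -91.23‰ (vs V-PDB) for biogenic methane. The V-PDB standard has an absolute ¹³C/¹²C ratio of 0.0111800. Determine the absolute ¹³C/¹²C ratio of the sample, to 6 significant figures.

0.0101600

R_sample = R_standard × (d13C/1000 + 1)
R_sample = 0.0111800 × (-91.23/1000 + 1) = 0.0111800 × 0.908770
R_sample = 0.0101600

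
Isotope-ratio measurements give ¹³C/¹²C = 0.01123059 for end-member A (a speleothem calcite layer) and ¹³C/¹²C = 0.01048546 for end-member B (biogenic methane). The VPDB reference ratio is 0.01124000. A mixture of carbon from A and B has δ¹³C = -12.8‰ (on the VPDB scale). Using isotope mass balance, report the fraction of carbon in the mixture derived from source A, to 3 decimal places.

0.820

δ_A = (0.01123059/0.01124000 − 1)×1000 = (0.999163 − 1)×1000 = -0.837‰
δ_B = (0.01048546/0.01124000 − 1)×1000 = (0.932870 − 1)×1000 = -67.130‰
f_A = (δ_mix − δ_B)/(δ_A − δ_B) = (-12.8 − (-67.130))/(-0.837 − (-67.130))
f_A = 54.330 / 66.293 = 0.8195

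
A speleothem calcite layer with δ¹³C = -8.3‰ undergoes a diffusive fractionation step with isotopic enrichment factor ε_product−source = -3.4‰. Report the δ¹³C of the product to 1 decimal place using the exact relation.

To first order, δ_product ≈ δ_source + ε = -11.7‰.
Exactly, δ_product = (δ_source + 1000)·(ε/1000 + 1) − 1000.
δ_product = (-8.3 + 1000) × (-3.4/1000 + 1) − 1000
δ_product = -11.67‰

-11.7‰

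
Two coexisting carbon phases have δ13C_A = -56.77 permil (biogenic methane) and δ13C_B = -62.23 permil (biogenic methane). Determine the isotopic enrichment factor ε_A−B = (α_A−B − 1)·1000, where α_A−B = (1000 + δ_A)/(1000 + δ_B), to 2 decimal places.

α_A−B = (1000 + -56.77) / (1000 + -62.23) = 943.23 / 937.77 = 1.005822
ε_A−B = (1.005822 − 1) × 1000 = 5.822 permil
(The approximation ε ≈ δ_A − δ_B would give 5.46 permil.)

5.82 permil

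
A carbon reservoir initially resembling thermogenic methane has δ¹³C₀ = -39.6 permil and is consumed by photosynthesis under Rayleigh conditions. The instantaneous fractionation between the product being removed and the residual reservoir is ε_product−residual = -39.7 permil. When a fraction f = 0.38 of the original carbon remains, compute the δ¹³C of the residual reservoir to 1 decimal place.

Rayleigh residual: δ_res = (δ₀ + 1000)·f^(α−1) − 1000
α = ε/1000 + 1 = 0.96030, so α − 1 = -0.03970
f^(α−1) = 0.38^(-0.03970) = 1.039160
δ_res = (-39.6 + 1000) × 1.039160 − 1000 = 998.010 − 1000 = -1.99 permil

-2.0 permil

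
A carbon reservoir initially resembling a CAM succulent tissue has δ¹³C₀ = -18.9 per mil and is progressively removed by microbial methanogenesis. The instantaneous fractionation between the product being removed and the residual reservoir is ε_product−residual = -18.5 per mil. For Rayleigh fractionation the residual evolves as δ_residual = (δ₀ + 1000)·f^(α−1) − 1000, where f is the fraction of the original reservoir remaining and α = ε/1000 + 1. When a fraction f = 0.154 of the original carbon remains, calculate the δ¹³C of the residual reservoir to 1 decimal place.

Rayleigh residual: δ_res = (δ₀ + 1000)·f^(α−1) − 1000
α = ε/1000 + 1 = 0.98150, so α − 1 = -0.01850
f^(α−1) = 0.154^(-0.01850) = 1.035216
δ_res = (-18.9 + 1000) × 1.035216 − 1000 = 1015.650 − 1000 = 15.65 per mil

15.7 per mil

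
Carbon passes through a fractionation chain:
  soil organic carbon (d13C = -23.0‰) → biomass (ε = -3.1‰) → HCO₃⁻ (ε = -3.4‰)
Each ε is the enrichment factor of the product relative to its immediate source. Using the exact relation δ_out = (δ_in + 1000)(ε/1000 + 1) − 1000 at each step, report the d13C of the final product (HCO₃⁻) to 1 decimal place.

-29.3‰

step 1: δ = (-23.00 + 1000)·(-3.1/1000 + 1) − 1000 = -26.03‰
step 2: δ = (-26.03 + 1000)·(-3.4/1000 + 1) − 1000 = -29.34‰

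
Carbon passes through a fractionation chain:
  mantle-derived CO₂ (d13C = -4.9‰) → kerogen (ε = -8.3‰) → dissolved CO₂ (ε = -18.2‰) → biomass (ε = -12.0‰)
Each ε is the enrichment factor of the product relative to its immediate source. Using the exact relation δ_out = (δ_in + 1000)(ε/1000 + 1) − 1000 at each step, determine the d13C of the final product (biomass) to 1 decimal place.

step 1: δ = (-4.90 + 1000)·(-8.3/1000 + 1) − 1000 = -13.16‰
step 2: δ = (-13.16 + 1000)·(-18.2/1000 + 1) − 1000 = -31.12‰
step 3: δ = (-31.12 + 1000)·(-12.0/1000 + 1) − 1000 = -42.75‰

-42.7‰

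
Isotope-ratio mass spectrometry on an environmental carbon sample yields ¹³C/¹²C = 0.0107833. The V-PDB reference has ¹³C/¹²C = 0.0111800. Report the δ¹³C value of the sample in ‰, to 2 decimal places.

-35.48‰

δ¹³C = (R_sample / R_standard − 1) × 1000
R_sample / R_standard = 0.0107833 / 0.0111800 = 0.964517
δ¹³C = (0.964517 − 1) × 1000 = -35.483‰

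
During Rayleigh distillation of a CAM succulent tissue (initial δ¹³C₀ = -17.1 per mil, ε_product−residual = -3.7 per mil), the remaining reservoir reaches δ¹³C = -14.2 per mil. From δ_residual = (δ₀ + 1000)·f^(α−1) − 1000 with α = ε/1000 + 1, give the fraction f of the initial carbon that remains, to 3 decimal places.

α − 1 = ε/1000 = -0.0037
(δ_res + 1000)/(δ₀ + 1000) = (-14.2 + 1000)/(-17.1 + 1000) = 985.8/982.9 = 1.002950
f = 1.002950^(1/-0.0037) = exp(ln(1.002950)/-0.0037) = exp(0.00295/-0.0037)
f = exp(-0.7962) = 0.4510

0.451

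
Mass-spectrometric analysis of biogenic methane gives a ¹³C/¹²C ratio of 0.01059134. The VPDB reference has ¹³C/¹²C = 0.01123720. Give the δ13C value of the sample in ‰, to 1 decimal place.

-57.5‰

δ13C = (R_sample / R_standard − 1) × 1000
R_sample / R_standard = 0.01059134 / 0.01123720 = 0.942525
δ13C = (0.942525 − 1) × 1000 = -57.48‰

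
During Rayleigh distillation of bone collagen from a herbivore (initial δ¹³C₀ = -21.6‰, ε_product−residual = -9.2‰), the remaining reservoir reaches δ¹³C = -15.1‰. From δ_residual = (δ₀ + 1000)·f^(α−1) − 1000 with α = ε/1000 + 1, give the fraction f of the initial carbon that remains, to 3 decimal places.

0.487

α − 1 = ε/1000 = -0.0092
(δ_res + 1000)/(δ₀ + 1000) = (-15.1 + 1000)/(-21.6 + 1000) = 984.9/978.4 = 1.006643
f = 1.006643^(1/-0.0092) = exp(ln(1.006643)/-0.0092) = exp(0.00662/-0.0092)
f = exp(-0.7197) = 0.4869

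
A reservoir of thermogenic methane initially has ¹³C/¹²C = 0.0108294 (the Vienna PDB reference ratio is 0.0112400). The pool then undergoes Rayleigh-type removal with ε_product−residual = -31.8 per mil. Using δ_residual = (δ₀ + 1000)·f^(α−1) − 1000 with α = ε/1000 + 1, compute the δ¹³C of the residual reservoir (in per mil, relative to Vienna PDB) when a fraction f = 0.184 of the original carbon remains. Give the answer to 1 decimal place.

δ₀ = (0.0108294/0.0112400 − 1)×1000 = (0.963470 − 1)×1000 = -36.530 per mil
α − 1 = ε/1000 = -0.0318
f^(α−1) = 0.184^(-0.0318) = 1.055307
δ_res = (-36.530 + 1000) × 1.055307 − 1000 = 1016.756 − 1000 = 16.76 per mil

16.8 per mil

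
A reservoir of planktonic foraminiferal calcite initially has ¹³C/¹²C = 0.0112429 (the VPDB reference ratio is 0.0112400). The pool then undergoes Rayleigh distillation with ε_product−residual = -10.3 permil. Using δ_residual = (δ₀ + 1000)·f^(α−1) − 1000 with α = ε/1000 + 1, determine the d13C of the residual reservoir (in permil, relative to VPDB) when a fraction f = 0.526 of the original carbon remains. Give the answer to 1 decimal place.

6.9 permil

δ₀ = (0.0112429/0.0112400 − 1)×1000 = (1.000258 − 1)×1000 = 0.258 permil
α − 1 = ε/1000 = -0.0103
f^(α−1) = 0.526^(-0.0103) = 1.006639
δ_res = (0.258 + 1000) × 1.006639 − 1000 = 1006.899 − 1000 = 6.90 permil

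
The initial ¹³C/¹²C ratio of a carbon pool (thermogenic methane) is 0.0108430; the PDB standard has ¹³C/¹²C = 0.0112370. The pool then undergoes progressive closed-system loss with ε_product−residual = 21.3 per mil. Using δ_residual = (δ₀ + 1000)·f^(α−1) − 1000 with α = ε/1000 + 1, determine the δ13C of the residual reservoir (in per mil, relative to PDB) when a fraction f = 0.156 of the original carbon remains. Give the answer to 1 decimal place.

-72.5 per mil

δ₀ = (0.0108430/0.0112370 − 1)×1000 = (0.964937 − 1)×1000 = -35.063 per mil
α − 1 = ε/1000 = 0.0213
f^(α−1) = 0.156^(0.0213) = 0.961200
δ_res = (-35.063 + 1000) × 0.961200 − 1000 = 927.497 − 1000 = -72.50 per mil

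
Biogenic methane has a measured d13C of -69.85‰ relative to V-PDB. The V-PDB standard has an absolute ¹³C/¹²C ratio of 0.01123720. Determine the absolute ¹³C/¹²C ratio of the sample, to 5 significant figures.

R_sample = R_standard × (d13C/1000 + 1)
R_sample = 0.01123720 × (-69.85/1000 + 1) = 0.01123720 × 0.930150
R_sample = 0.0104523

0.010452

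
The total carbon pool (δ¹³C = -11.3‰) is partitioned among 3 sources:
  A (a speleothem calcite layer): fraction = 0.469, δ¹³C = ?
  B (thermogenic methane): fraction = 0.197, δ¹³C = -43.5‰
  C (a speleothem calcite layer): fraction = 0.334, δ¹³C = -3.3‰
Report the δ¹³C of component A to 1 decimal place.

-3.5‰

Isotope mass balance: δ_bulk = Σ fᵢ·δᵢ.
-11.3 = 0.469×δ_A + 0.197×(-43.5) + 0.334×(-3.3)
0.469·δ_A = -11.3 − (-9.672) = -1.628
δ_A = -1.628 / 0.469 = -3.47‰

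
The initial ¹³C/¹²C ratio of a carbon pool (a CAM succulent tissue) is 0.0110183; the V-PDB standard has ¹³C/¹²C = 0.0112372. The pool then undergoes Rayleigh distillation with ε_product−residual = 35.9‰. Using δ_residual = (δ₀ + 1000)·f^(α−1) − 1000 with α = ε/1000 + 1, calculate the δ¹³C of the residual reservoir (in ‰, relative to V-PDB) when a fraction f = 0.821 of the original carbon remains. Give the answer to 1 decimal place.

δ₀ = (0.0110183/0.0112372 − 1)×1000 = (0.980520 − 1)×1000 = -19.480‰
α − 1 = ε/1000 = 0.0359
f^(α−1) = 0.821^(0.0359) = 0.992944
δ_res = (-19.480 + 1000) × 0.992944 − 1000 = 973.602 − 1000 = -26.40‰

-26.4‰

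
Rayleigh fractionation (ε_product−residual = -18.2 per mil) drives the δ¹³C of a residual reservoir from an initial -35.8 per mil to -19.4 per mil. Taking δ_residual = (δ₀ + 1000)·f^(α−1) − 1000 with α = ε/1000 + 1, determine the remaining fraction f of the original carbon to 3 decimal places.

0.396

α − 1 = ε/1000 = -0.0182
(δ_res + 1000)/(δ₀ + 1000) = (-19.4 + 1000)/(-35.8 + 1000) = 980.6/964.2 = 1.017009
f = 1.017009^(1/-0.0182) = exp(ln(1.017009)/-0.0182) = exp(0.01687/-0.0182)
f = exp(-0.9267) = 0.3959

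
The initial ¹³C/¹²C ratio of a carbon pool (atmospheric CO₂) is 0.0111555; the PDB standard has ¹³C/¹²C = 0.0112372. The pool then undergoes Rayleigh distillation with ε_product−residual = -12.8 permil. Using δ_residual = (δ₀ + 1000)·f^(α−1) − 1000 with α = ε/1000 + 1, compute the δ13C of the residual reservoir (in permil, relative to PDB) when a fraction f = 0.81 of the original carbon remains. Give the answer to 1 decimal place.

-4.6 permil

δ₀ = (0.0111555/0.0112372 − 1)×1000 = (0.992730 − 1)×1000 = -7.270 permil
α − 1 = ε/1000 = -0.0128
f^(α−1) = 0.81^(-0.0128) = 1.002701
δ_res = (-7.270 + 1000) × 1.002701 − 1000 = 995.411 − 1000 = -4.59 permil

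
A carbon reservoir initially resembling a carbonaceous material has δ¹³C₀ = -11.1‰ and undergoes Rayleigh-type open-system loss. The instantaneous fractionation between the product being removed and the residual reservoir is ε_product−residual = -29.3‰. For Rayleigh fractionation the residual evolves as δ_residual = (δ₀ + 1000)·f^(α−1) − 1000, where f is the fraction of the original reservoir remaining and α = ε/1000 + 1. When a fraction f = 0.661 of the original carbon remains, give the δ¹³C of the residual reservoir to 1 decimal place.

1.0‰

Rayleigh residual: δ_res = (δ₀ + 1000)·f^(α−1) − 1000
α = ε/1000 + 1 = 0.97070, so α − 1 = -0.02930
f^(α−1) = 0.661^(-0.02930) = 1.012204
δ_res = (-11.1 + 1000) × 1.012204 − 1000 = 1000.969 − 1000 = 0.97‰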